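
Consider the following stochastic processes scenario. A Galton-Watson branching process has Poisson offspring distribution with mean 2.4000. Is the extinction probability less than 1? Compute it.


Since mu = 2.4000 > 1, extinction prob q < 1.
Solve s = exp(mu*(s-1)) iteratively.
q = 0.1214

0.1214


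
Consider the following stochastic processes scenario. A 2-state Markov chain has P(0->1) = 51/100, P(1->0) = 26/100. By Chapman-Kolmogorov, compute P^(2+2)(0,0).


P^4 = P^2 * P^2
Computing via matrix multiplication of the transition matrix.
Entry (0,0) of P^4 = 0.3395

0.3395


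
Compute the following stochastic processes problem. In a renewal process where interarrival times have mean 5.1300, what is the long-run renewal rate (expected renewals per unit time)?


Long-run renewal rate = 1/E(X)
= 1/5.1300
= 0.1949

0.1949


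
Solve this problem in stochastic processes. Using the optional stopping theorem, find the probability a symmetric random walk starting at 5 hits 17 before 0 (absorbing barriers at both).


By optional stopping theorem: E(M at tau) = M(0) = 5
P(hit 17)*17 + P(hit 0)*0 = 5
P(hit 17) = (5 - 0)/(17 - 0) = 5/17 = 0.2941

0.2941


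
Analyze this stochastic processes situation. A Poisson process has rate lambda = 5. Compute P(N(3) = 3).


P(N(t)=k) = (lambda*t)^k * exp(-lambda*t) / k!
lambda*t = 15
= 15^3 * exp(-15) / 3!
= 3375 * 3.0590e-07 / 6
= 1.7207e-04

1.7207e-04


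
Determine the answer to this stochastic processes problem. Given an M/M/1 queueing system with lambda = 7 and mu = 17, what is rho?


rho = lambda/mu
= 7/17
= 0.4118

0.4118


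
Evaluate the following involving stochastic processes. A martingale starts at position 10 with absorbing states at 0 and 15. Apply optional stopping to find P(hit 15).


By optional stopping theorem: E(M at tau) = M(0) = 10
P(hit 15)*15 + P(hit 0)*0 = 10
P(hit 15) = (10 - 0)/(15 - 0) = 2/3 = 0.6667

0.6667


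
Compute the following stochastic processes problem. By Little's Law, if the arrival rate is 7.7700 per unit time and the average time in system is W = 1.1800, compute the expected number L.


Little's Law: L = lambda * W
= 7.7700 * 1.1800
= 9.1686

9.1686


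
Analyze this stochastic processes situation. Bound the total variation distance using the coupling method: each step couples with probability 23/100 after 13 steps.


TV distance bound <= (1-delta)^n
= (1 - 0.2300)^13
= 0.7700^13
= 0.0334

0.0334


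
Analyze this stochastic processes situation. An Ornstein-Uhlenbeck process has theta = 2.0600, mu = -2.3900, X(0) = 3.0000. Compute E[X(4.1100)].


E[X(t)] = mu + (X(0) - mu)*exp(-theta*t)
= -2.3900 + (3.0000 - -2.3900)*exp(-2.0600*4.1100)
= -2.3900 + 5.3900 * 2.1038e-04
= -2.3889

-2.3889


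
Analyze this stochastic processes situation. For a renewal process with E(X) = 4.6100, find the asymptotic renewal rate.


Long-run renewal rate = 1/E(X)
= 1/4.6100
= 0.2169

0.2169


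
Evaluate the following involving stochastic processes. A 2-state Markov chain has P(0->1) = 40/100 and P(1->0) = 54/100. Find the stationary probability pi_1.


Stationary distribution: pi_0 = p10/(p01+p10), pi_1 = p01/(p01+p10)
p01 = 0.4000, p10 = 0.5400
pi_1 = 0.4255

0.4255


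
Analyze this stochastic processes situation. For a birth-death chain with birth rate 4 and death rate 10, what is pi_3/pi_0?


For birth-death process, pi_n/pi_0 = (lambda/mu)^n
= (4/10)^3
= 0.0640

0.0640


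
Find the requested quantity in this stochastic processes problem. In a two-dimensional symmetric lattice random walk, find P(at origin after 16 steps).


P = C(16,8)^2 / 4^16
= 12870^2 / 4294967296
= 165636900 / 4294967296
= 0.0386

0.0386


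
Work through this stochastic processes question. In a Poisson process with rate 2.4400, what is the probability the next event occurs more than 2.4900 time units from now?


P(X > t) = exp(-lambda * t)
= exp(-2.4400 * 2.4900)
= exp(-6.0756) = 0.0023

0.0023


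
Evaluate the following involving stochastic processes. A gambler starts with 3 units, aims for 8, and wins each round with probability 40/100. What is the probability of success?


Gambler's ruin formula:
r = q/p = 0.6000/0.4000 = 1.5000
P(win) = (1 - r^i)/(1 - r^N)
= (1 - 1.5000^3)/(1 - 1.5000^8)
= 0.0964

0.0964


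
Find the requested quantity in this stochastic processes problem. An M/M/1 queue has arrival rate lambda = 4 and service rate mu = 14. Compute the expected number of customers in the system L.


rho = 4/14 = 0.2857
L = rho/(1-rho)
= 0.2857/0.7143
= 0.4000

0.4000


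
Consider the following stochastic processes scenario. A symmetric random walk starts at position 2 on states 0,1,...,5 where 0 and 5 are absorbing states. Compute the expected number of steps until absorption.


For symmetric RW on 0,...,N with absorbing barriers, E(i) = i*(N-i)
E(2) = 2 * 3 = 6

6


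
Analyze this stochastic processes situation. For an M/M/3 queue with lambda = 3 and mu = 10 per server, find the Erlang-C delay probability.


a = lambda/mu = 0.3000
rho = a/c = 0.1000
Erlang-C formula applied:
C(c,a) = 0.0037

0.0037


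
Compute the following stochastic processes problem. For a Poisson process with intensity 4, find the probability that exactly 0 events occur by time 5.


P(N(t)=k) = (lambda*t)^k * exp(-lambda*t) / k!
lambda*t = 20
= 20^0 * exp(-20) / 0!
= 1 * 2.0612e-09 / 1
= 2.0612e-09

2.0612e-09


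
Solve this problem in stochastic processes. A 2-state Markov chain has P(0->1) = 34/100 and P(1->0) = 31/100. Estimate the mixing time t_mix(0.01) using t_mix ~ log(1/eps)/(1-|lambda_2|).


lambda_2 = |1 - p01 - p10| = |1 - 0.3400 - 0.3100| = 0.3500
t_mix ~ log(1/eps)/(1 - |lambda_2|)
= log(100)/(1 - 0.3500) = 4.6052/0.6500
= 7.0849

7.0849


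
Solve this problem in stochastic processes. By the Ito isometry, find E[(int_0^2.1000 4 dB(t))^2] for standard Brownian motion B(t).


By Ito isometry: E[(int f dB)^2] = int f^2 dt
= 4^2 * 2.1000
= 16 * 2.1000 = 33.6000

33.6000


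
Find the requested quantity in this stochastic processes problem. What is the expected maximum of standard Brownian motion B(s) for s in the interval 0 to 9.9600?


E(max B(s)) = sqrt(2t/pi)
= sqrt(2*9.9600/pi)
= sqrt(6.3407)
= 2.5181

2.5181


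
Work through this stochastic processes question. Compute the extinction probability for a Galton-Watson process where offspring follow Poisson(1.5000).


Since mu = 1.5000 > 1, extinction prob q < 1.
Solve s = exp(mu*(s-1)) iteratively.
q = 0.4172

0.4172


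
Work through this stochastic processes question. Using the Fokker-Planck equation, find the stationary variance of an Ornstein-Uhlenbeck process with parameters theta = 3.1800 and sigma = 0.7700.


Stationary variance = sigma^2 / (2*theta)
= 0.7700^2 / (2*3.1800)
= 0.5929 / 6.3600
= 0.0932

0.0932


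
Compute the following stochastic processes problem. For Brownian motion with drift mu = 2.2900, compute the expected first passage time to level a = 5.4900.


Expected first passage time = a/mu
= 5.4900/2.2900
= 2.3974

2.3974


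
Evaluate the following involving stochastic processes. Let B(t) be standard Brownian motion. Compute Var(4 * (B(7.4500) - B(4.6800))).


Var(alpha*(B(t)-B(s))) = alpha^2 * (t-s)
= 4^2 * (7.4500 - 4.6800)
= 16 * 2.7700
= 44.3200

44.3200


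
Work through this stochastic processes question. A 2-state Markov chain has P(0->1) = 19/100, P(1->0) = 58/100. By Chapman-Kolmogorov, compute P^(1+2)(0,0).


P^3 = P^1 * P^2
Computing via matrix multiplication of the transition matrix.
Entry (0,0) of P^3 = 0.7562

0.7562


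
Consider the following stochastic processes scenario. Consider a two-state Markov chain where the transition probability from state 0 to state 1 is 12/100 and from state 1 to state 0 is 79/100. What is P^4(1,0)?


Computing P^4 by matrix multiplication.
P = [[0.8800, 0.1200], [0.7900, 0.2100]]
After raising P to the power 4:
P^4(1,0) = 0.8681

0.8681


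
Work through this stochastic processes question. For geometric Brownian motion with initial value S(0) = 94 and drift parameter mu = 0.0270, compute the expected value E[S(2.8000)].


E[S(t)] = S(0) * exp(mu * t)
= 94 * exp(0.0270 * 2.8000)
= 94 * 1.0785
= 101.3819

101.3819


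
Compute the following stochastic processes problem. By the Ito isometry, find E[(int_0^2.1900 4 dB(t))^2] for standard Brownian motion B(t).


By Ito isometry: E[(int f dB)^2] = int f^2 dt
= 4^2 * 2.1900
= 16 * 2.1900 = 35.0400

35.0400


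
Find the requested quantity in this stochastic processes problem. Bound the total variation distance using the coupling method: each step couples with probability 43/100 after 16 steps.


TV distance bound <= (1-delta)^n
= (1 - 0.4300)^16
= 0.5700^16
= 1.2416e-04

1.2416e-04


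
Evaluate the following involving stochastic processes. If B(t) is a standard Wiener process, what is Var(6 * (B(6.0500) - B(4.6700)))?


Var(alpha*(B(t)-B(s))) = alpha^2 * (t-s)
= 6^2 * (6.0500 - 4.6700)
= 36 * 1.3800
= 49.6800

49.6800


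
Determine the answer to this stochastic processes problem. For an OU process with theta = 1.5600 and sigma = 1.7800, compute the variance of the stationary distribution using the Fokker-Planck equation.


Stationary variance = sigma^2 / (2*theta)
= 1.7800^2 / (2*1.5600)
= 3.1684 / 3.1200
= 1.0155

1.0155


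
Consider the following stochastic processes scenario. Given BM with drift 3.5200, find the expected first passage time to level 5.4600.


Expected first passage time = a/mu
= 5.4600/3.5200
= 1.5511

1.5511


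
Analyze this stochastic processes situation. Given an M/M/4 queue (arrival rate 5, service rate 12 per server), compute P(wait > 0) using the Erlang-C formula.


a = lambda/mu = 0.4167
rho = a/c = 0.1042
Erlang-C formula applied:
C(c,a) = 9.2417e-04

9.2417e-04


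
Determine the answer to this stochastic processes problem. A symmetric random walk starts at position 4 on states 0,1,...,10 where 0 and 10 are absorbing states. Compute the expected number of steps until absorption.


For symmetric RW on 0,...,N with absorbing barriers, E(i) = i*(N-i)
E(4) = 4 * 6 = 24

24


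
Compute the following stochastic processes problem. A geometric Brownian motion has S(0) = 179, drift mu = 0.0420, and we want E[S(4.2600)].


E[S(t)] = S(0) * exp(mu * t)
= 179 * exp(0.0420 * 4.2600)
= 179 * 1.1959
= 214.0706

214.0706


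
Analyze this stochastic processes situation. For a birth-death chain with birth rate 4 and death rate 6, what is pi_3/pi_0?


For birth-death process, pi_n/pi_0 = (lambda/mu)^n
= (4/6)^3
= 0.2963

0.2963


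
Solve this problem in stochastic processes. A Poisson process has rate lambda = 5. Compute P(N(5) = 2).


P(N(t)=k) = (lambda*t)^k * exp(-lambda*t) / k!
lambda*t = 25
= 25^2 * exp(-25) / 2!
= 625 * 1.3888e-11 / 2
= 4.3400e-09

4.3400e-09


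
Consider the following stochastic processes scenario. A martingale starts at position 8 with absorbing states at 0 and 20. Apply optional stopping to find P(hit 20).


By optional stopping theorem: E(M at tau) = M(0) = 8
P(hit 20)*20 + P(hit 0)*0 = 8
P(hit 20) = (8 - 0)/(20 - 0) = 2/5 = 0.4000

0.4000


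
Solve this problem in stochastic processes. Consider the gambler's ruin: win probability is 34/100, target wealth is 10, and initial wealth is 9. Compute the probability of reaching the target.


Gambler's ruin formula:
r = q/p = 0.6600/0.3400 = 1.9412
P(win) = (1 - r^i)/(1 - r^N)
= (1 - 1.9412^9)/(1 - 1.9412^10)
= 0.5145

0.5145


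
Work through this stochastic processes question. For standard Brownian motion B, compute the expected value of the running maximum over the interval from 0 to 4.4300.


E(max B(s)) = sqrt(2t/pi)
= sqrt(2*4.4300/pi)
= sqrt(2.8202)
= 1.6794

1.6794


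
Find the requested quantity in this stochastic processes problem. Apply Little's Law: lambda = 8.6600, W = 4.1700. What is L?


Little's Law: L = lambda * W
= 8.6600 * 4.1700
= 36.1122

36.1122


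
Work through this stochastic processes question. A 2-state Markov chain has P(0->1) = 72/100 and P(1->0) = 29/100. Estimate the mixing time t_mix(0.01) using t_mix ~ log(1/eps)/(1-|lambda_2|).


lambda_2 = |1 - p01 - p10| = |1 - 0.7200 - 0.2900| = 0.0100
t_mix ~ log(1/eps)/(1 - |lambda_2|)
= log(100)/(1 - 0.0100) = 4.6052/0.9900
= 4.6517

4.6517


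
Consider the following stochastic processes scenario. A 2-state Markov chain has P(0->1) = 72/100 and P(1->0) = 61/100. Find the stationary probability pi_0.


Stationary distribution: pi_0 = p10/(p01+p10), pi_1 = p01/(p01+p10)
p01 = 0.7200, p10 = 0.6100
pi_0 = 0.4586

0.4586


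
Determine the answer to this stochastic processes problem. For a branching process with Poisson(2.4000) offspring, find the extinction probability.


Since mu = 2.4000 > 1, extinction prob q < 1.
Solve s = exp(mu*(s-1)) iteratively.
q = 0.1214

0.1214


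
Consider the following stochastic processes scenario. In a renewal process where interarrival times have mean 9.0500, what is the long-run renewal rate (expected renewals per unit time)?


Long-run renewal rate = 1/E(X)
= 1/9.0500
= 0.1105

0.1105


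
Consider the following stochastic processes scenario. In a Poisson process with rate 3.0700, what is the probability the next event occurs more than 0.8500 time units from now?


P(X > t) = exp(-lambda * t)
= exp(-3.0700 * 0.8500)
= exp(-2.6095) = 0.0736

0.0736


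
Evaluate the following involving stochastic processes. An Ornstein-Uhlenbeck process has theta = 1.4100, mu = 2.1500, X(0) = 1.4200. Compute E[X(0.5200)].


E[X(t)] = mu + (X(0) - mu)*exp(-theta*t)
= 2.1500 + (1.4200 - 2.1500)*exp(-1.4100*0.5200)
= 2.1500 + -0.7300 * 0.4804
= 1.7993

1.7993


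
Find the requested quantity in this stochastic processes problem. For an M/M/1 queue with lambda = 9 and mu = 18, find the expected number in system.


rho = 9/18 = 0.5000
L = rho/(1-rho)
= 0.5000/0.5000
= 1.0000

1.0000


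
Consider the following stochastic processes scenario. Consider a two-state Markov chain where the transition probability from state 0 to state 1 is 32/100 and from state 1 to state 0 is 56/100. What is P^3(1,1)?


Computing P^3 by matrix multiplication.
P = [[0.6800, 0.3200], [0.5600, 0.4400]]
After raising P to the power 3:
P^3(1,1) = 0.3647

0.3647


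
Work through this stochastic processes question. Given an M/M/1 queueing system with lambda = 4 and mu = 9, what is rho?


rho = lambda/mu
= 4/9
= 0.4444

0.4444


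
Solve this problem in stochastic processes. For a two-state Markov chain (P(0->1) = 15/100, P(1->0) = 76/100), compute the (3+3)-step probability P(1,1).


P^6 = P^3 * P^3
Computing via matrix multiplication of the transition matrix.
Entry (1,1) of P^6 = 0.1648

0.1648


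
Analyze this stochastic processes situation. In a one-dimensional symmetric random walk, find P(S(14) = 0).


P(S(14) = 0) = C(14,7) / 4^7
= 3432 / 16384
= 0.2095

0.2095


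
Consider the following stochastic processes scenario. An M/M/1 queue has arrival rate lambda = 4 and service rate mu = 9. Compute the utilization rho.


rho = lambda/mu
= 4/9
= 0.4444

0.4444


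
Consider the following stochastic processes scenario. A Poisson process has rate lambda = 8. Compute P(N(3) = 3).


P(N(t)=k) = (lambda*t)^k * exp(-lambda*t) / k!
lambda*t = 24
= 24^3 * exp(-24) / 3!
= 13824 * 3.7751e-11 / 6
= 8.6979e-08

8.6979e-08


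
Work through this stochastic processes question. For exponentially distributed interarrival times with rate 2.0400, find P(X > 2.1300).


P(X > t) = exp(-lambda * t)
= exp(-2.0400 * 2.1300)
= exp(-4.3452) = 0.0130

0.0130


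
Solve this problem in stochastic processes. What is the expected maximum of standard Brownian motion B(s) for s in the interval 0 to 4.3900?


E(max B(s)) = sqrt(2t/pi)
= sqrt(2*4.3900/pi)
= sqrt(2.7948)
= 1.6718

1.6718


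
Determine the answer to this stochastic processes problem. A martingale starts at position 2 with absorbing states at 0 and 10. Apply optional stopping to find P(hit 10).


By optional stopping theorem: E(M at tau) = M(0) = 2
P(hit 10)*10 + P(hit 0)*0 = 2
P(hit 10) = (2 - 0)/(10 - 0) = 1/5 = 0.2000

0.2000


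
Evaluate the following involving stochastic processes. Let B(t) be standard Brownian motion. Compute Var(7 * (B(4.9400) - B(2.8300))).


Var(alpha*(B(t)-B(s))) = alpha^2 * (t-s)
= 7^2 * (4.9400 - 2.8300)
= 49 * 2.1100
= 103.3900

103.3900


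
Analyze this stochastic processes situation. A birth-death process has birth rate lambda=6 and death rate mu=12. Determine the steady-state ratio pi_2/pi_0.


For birth-death process, pi_n/pi_0 = (lambda/mu)^n
= (6/12)^2
= 0.2500

0.2500


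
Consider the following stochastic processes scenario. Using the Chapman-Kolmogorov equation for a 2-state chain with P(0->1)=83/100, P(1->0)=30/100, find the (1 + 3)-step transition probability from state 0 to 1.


P^4 = P^1 * P^3
Computing via matrix multiplication of the transition matrix.
Entry (0,1) of P^4 = 0.7343

0.7343


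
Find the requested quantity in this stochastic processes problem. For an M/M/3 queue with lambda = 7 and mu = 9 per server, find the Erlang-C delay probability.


a = lambda/mu = 0.7778
rho = a/c = 0.2593
Erlang-C formula applied:
C(c,a) = 0.0484

0.0484


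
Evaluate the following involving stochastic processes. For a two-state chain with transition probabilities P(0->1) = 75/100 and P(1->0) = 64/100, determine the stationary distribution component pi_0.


Stationary distribution: pi_0 = p10/(p01+p10), pi_1 = p01/(p01+p10)
p01 = 0.7500, p10 = 0.6400
pi_0 = 0.4604

0.4604


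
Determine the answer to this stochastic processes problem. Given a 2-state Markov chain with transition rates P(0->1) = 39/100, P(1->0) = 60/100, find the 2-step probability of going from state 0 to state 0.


Computing P^2 by matrix multiplication.
P = [[0.6100, 0.3900], [0.6000, 0.4000]]
After raising P to the power 2:
P^2(0,0) = 0.6061

0.6061


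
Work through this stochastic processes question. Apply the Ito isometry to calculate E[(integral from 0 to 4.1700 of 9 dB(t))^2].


By Ito isometry: E[(int f dB)^2] = int f^2 dt
= 9^2 * 4.1700
= 81 * 4.1700 = 337.7700

337.7700


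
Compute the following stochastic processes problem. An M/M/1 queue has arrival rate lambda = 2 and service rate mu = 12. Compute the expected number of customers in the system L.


rho = 2/12 = 0.1667
L = rho/(1-rho)
= 0.1667/0.8333
= 0.2000

0.2000


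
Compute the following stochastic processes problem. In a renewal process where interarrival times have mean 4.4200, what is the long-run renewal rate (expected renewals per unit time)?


Long-run renewal rate = 1/E(X)
= 1/4.4200
= 0.2262

0.2262


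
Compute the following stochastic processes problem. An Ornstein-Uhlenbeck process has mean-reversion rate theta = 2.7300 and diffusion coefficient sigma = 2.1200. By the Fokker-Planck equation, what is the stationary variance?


Stationary variance = sigma^2 / (2*theta)
= 2.1200^2 / (2*2.7300)
= 4.4944 / 5.4600
= 0.8232

0.8232


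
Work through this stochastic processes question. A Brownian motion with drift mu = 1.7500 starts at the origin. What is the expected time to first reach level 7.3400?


Expected first passage time = a/mu
= 7.3400/1.7500
= 4.1943

4.1943


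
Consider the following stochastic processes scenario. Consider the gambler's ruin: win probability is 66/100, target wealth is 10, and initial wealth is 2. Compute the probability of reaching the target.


Gambler's ruin formula:
r = q/p = 0.3400/0.6600 = 0.5152
P(win) = (1 - r^i)/(1 - r^N)
= (1 - 0.5152^2)/(1 - 0.5152^10)
= 0.7356

0.7356


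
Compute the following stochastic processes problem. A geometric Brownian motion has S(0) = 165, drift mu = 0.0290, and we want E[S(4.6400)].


E[S(t)] = S(0) * exp(mu * t)
= 165 * exp(0.0290 * 4.6400)
= 165 * 1.1440
= 188.7655

188.7655


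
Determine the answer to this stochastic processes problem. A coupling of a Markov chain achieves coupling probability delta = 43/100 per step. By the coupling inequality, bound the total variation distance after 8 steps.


TV distance bound <= (1-delta)^n
= (1 - 0.4300)^8
= 0.5700^8
= 0.0111

0.0111


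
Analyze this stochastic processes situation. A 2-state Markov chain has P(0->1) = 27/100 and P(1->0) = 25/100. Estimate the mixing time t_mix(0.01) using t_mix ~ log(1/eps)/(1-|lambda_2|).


lambda_2 = |1 - p01 - p10| = |1 - 0.2700 - 0.2500| = 0.4800
t_mix ~ log(1/eps)/(1 - |lambda_2|)
= log(100)/(1 - 0.4800) = 4.6052/0.5200
= 8.8561

8.8561


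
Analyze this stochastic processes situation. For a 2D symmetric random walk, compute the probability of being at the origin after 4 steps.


P = C(4,2)^2 / 4^4
= 6^2 / 256
= 36 / 256
= 0.1406

0.1406


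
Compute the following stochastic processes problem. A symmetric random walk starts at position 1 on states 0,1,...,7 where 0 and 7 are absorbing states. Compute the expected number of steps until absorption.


For symmetric RW on 0,...,N with absorbing barriers, E(i) = i*(N-i)
E(1) = 1 * 6 = 6

6


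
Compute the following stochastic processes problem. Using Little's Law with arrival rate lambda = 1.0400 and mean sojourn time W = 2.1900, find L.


Little's Law: L = lambda * W
= 1.0400 * 2.1900
= 2.2776

2.2776


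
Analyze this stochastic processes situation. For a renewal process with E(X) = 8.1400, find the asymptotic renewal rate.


Long-run renewal rate = 1/E(X)
= 1/8.1400
= 0.1229

0.1229


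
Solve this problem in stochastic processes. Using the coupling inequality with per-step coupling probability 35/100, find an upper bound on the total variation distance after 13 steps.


TV distance bound <= (1-delta)^n
= (1 - 0.3500)^13
= 0.6500^13
= 0.0037

0.0037


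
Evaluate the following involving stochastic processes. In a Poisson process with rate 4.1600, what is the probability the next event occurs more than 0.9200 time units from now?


P(X > t) = exp(-lambda * t)
= exp(-4.1600 * 0.9200)
= exp(-3.8272) = 0.0218

0.0218


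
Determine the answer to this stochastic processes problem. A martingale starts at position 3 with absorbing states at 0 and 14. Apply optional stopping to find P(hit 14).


By optional stopping theorem: E(M at tau) = M(0) = 3
P(hit 14)*14 + P(hit 0)*0 = 3
P(hit 14) = (3 - 0)/(14 - 0) = 3/14 = 0.2143

0.2143


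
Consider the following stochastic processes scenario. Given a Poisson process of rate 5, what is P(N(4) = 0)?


P(N(t)=k) = (lambda*t)^k * exp(-lambda*t) / k!
lambda*t = 20
= 20^0 * exp(-20) / 0!
= 1 * 2.0612e-09 / 1
= 2.0612e-09

2.0612e-09


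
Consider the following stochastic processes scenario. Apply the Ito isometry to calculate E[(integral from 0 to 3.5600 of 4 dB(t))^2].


By Ito isometry: E[(int f dB)^2] = int f^2 dt
= 4^2 * 3.5600
= 16 * 3.5600 = 56.9600

56.9600


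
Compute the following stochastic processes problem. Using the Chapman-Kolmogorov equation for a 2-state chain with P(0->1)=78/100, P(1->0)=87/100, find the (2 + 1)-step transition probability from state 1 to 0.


P^3 = P^2 * P^1
Computing via matrix multiplication of the transition matrix.
Entry (1,0) of P^3 = 0.6721

0.6721


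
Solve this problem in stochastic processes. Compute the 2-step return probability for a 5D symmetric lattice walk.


P(return in 2 steps) = P(reverse first step) = 1/(2d)
= 1/10
= 0.1000

0.1000


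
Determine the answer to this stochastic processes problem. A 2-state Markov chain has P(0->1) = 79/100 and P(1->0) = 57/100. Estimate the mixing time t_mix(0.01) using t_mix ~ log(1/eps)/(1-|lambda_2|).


lambda_2 = |1 - p01 - p10| = |1 - 0.7900 - 0.5700| = 0.3600
t_mix ~ log(1/eps)/(1 - |lambda_2|)
= log(100)/(1 - 0.3600) = 4.6052/0.6400
= 7.1956

7.1956


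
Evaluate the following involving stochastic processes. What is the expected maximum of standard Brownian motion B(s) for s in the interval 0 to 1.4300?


E(max B(s)) = sqrt(2t/pi)
= sqrt(2*1.4300/pi)
= sqrt(0.9104)
= 0.9541

0.9541


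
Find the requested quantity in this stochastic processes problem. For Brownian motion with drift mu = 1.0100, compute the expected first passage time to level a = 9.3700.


Expected first passage time = a/mu
= 9.3700/1.0100
= 9.2772

9.2772


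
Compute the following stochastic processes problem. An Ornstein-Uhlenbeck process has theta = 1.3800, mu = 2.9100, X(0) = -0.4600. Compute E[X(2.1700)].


E[X(t)] = mu + (X(0) - mu)*exp(-theta*t)
= 2.9100 + (-0.4600 - 2.9100)*exp(-1.3800*2.1700)
= 2.9100 + -3.3700 * 0.0501
= 2.7413

2.7413


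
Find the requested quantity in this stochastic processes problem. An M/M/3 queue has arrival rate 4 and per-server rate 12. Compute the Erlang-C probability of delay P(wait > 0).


a = lambda/mu = 0.3333
rho = a/c = 0.1111
Erlang-C formula applied:
C(c,a) = 0.0050

0.0050


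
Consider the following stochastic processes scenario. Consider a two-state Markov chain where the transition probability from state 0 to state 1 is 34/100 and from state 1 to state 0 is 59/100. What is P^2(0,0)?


Computing P^2 by matrix multiplication.
P = [[0.6600, 0.3400], [0.5900, 0.4100]]
After raising P to the power 2:
P^2(0,0) = 0.6362

0.6362


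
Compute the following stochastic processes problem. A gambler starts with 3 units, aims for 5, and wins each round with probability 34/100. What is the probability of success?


Gambler's ruin formula:
r = q/p = 0.6600/0.3400 = 1.9412
P(win) = (1 - r^i)/(1 - r^N)
= (1 - 1.9412^3)/(1 - 1.9412^5)
= 0.2377

0.2377


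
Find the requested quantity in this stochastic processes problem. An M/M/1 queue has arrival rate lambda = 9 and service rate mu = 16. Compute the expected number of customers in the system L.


rho = 9/16 = 0.5625
L = rho/(1-rho)
= 0.5625/0.4375
= 1.2857

1.2857


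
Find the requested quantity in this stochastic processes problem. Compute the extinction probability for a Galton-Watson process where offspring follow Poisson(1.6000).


Since mu = 1.6000 > 1, extinction prob q < 1.
Solve s = exp(mu*(s-1)) iteratively.
q = 0.3580

0.3580


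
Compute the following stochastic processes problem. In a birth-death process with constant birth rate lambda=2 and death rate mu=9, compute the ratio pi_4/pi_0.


For birth-death process, pi_n/pi_0 = (lambda/mu)^n
= (2/9)^4
= 0.0024

0.0024


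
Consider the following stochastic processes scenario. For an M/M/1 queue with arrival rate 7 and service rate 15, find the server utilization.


rho = lambda/mu
= 7/15
= 0.4667

0.4667


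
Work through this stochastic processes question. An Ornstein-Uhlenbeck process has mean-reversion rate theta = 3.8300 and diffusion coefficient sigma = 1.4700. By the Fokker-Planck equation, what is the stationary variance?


Stationary variance = sigma^2 / (2*theta)
= 1.4700^2 / (2*3.8300)
= 2.1609 / 7.6600
= 0.2821

0.2821


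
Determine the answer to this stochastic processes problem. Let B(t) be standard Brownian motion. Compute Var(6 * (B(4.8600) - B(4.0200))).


Var(alpha*(B(t)-B(s))) = alpha^2 * (t-s)
= 6^2 * (4.8600 - 4.0200)
= 36 * 0.8400
= 30.2400

30.2400


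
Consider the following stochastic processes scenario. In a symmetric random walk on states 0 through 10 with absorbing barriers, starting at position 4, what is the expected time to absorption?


For symmetric RW on 0,...,N with absorbing barriers, E(i) = i*(N-i)
E(4) = 4 * 6 = 24

24


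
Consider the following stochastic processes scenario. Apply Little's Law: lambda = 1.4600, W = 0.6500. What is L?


Little's Law: L = lambda * W
= 1.4600 * 0.6500
= 0.9490

0.9490


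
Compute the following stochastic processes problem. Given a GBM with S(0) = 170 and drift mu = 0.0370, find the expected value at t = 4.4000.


E[S(t)] = S(0) * exp(mu * t)
= 170 * exp(0.0370 * 4.4000)
= 170 * 1.1768
= 200.0562

200.0562


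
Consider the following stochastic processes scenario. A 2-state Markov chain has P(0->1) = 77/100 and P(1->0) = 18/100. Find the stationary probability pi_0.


Stationary distribution: pi_0 = p10/(p01+p10), pi_1 = p01/(p01+p10)
p01 = 0.7700, p10 = 0.1800
pi_0 = 0.1895

0.1895


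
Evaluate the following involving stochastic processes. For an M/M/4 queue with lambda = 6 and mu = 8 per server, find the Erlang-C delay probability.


a = lambda/mu = 0.7500
rho = a/c = 0.1875
Erlang-C formula applied:
C(c,a) = 0.0077

0.0077


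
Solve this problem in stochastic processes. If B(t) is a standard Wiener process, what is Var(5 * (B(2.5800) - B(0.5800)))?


Var(alpha*(B(t)-B(s))) = alpha^2 * (t-s)
= 5^2 * (2.5800 - 0.5800)
= 25 * 2.0000
= 50.0000

50.0000


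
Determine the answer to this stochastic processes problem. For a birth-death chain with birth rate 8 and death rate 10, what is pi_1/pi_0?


For birth-death process, pi_n/pi_0 = (lambda/mu)^n
= (8/10)^1
= 0.8000

0.8000


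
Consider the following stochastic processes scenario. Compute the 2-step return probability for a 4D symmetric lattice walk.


P(return in 2 steps) = P(reverse first step) = 1/(2d)
= 1/8
= 0.1250

0.1250


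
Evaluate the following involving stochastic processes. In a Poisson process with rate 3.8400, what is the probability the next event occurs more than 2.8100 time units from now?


P(X > t) = exp(-lambda * t)
= exp(-3.8400 * 2.8100)
= exp(-10.7904) = 2.0596e-05

2.0596e-05


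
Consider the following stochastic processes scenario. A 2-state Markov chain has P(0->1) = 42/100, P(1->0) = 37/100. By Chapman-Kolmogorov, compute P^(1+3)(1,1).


P^4 = P^1 * P^3
Computing via matrix multiplication of the transition matrix.
Entry (1,1) of P^4 = 0.5326

0.5326


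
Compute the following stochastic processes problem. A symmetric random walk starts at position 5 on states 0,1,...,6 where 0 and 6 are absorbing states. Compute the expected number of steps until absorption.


For symmetric RW on 0,...,N with absorbing barriers, E(i) = i*(N-i)
E(5) = 5 * 1 = 5

5


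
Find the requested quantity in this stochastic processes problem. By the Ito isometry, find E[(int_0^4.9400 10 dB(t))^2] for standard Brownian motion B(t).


By Ito isometry: E[(int f dB)^2] = int f^2 dt
= 10^2 * 4.9400
= 100 * 4.9400 = 494.0000

494.0000


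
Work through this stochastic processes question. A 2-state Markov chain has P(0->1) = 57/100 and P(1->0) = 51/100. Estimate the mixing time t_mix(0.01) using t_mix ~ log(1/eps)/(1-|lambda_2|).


lambda_2 = |1 - p01 - p10| = |1 - 0.5700 - 0.5100| = 0.0800
t_mix ~ log(1/eps)/(1 - |lambda_2|)
= log(100)/(1 - 0.0800) = 4.6052/0.9200
= 5.0056

5.0056


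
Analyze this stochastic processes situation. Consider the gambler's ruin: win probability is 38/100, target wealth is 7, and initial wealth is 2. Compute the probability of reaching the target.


Gambler's ruin formula:
r = q/p = 0.6200/0.3800 = 1.6316
P(win) = (1 - r^i)/(1 - r^N)
= (1 - 1.6316^2)/(1 - 1.6316^7)
= 0.0558

0.0558


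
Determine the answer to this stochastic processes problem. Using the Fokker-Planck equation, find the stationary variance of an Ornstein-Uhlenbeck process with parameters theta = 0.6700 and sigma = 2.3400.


Stationary variance = sigma^2 / (2*theta)
= 2.3400^2 / (2*0.6700)
= 5.4756 / 1.3400
= 4.0863

4.0863


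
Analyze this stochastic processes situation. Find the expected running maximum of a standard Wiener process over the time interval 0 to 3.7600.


E(max B(s)) = sqrt(2t/pi)
= sqrt(2*3.7600/pi)
= sqrt(2.3937)
= 1.5472

1.5472


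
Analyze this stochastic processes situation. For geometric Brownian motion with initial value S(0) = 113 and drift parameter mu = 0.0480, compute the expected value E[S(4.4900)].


E[S(t)] = S(0) * exp(mu * t)
= 113 * exp(0.0480 * 4.4900)
= 113 * 1.2405
= 140.1773

140.1773


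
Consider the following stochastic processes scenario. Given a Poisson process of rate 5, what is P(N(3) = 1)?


P(N(t)=k) = (lambda*t)^k * exp(-lambda*t) / k!
lambda*t = 15
= 15^1 * exp(-15) / 1!
= 15 * 3.0590e-07 / 1
= 4.5885e-06

4.5885e-06


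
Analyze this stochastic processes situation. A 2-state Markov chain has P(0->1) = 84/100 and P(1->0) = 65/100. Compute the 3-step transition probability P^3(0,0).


Computing P^3 by matrix multiplication.
P = [[0.1600, 0.8400], [0.6500, 0.3500]]
After raising P to the power 3:
P^3(0,0) = 0.3699

0.3699


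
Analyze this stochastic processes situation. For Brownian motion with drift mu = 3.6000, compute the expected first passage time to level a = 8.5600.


Expected first passage time = a/mu
= 8.5600/3.6000
= 2.3778

2.3778


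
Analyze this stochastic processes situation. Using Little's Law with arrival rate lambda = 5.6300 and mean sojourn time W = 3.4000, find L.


Little's Law: L = lambda * W
= 5.6300 * 3.4000
= 19.1420

19.1420


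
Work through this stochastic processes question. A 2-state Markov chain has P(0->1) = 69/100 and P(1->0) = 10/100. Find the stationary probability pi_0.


Stationary distribution: pi_0 = p10/(p01+p10), pi_1 = p01/(p01+p10)
p01 = 0.6900, p10 = 0.1000
pi_0 = 0.1266

0.1266


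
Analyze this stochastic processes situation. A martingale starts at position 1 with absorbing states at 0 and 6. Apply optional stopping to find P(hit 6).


By optional stopping theorem: E(M at tau) = M(0) = 1
P(hit 6)*6 + P(hit 0)*0 = 1
P(hit 6) = (1 - 0)/(6 - 0) = 1/6 = 0.1667

0.1667


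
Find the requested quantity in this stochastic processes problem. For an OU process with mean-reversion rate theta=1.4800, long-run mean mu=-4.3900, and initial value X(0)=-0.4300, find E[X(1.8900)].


E[X(t)] = mu + (X(0) - mu)*exp(-theta*t)
= -4.3900 + (-0.4300 - -4.3900)*exp(-1.4800*1.8900)
= -4.3900 + 3.9600 * 0.0610
= -4.1485

-4.1485


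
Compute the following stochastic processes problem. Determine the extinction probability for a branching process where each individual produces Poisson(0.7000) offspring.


Since mu = 0.7000 <= 1, extinction probability = 1.

1.0000


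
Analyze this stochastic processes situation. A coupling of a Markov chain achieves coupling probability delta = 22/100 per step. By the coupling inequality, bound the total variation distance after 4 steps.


TV distance bound <= (1-delta)^n
= (1 - 0.2200)^4
= 0.7800^4
= 0.3702

0.3702


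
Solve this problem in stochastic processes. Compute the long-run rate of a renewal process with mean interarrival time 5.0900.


Long-run renewal rate = 1/E(X)
= 1/5.0900
= 0.1965

0.1965


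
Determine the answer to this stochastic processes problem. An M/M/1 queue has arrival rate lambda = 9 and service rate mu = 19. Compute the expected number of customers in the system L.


rho = 9/19 = 0.4737
L = rho/(1-rho)
= 0.4737/0.5263
= 0.9000

0.9000


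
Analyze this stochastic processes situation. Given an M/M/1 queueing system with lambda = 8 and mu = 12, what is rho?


rho = lambda/mu
= 8/12
= 0.6667

0.6667


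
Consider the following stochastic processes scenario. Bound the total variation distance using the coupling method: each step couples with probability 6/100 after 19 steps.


TV distance bound <= (1-delta)^n
= (1 - 0.0600)^19
= 0.9400^19
= 0.3086

0.3086


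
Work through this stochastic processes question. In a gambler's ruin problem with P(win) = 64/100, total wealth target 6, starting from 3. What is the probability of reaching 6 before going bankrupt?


Gambler's ruin formula:
r = q/p = 0.3600/0.6400 = 0.5625
P(win) = (1 - r^i)/(1 - r^N)
= (1 - 0.5625^3)/(1 - 0.5625^6)
= 0.8489

0.8489


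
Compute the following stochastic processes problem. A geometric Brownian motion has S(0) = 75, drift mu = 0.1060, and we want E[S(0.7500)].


E[S(t)] = S(0) * exp(mu * t)
= 75 * exp(0.1060 * 0.7500)
= 75 * 1.0827
= 81.2059

81.2059


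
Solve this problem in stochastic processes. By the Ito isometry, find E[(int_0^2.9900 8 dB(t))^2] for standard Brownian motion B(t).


By Ito isometry: E[(int f dB)^2] = int f^2 dt
= 8^2 * 2.9900
= 64 * 2.9900 = 191.3600

191.3600


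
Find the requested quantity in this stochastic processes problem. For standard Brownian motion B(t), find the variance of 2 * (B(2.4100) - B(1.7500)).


Var(alpha*(B(t)-B(s))) = alpha^2 * (t-s)
= 2^2 * (2.4100 - 1.7500)
= 4 * 0.6600
= 2.6400

2.6400


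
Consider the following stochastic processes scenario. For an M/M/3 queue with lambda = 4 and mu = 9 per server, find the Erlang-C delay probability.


a = lambda/mu = 0.4444
rho = a/c = 0.1481
Erlang-C formula applied:
C(c,a) = 0.0110

0.0110


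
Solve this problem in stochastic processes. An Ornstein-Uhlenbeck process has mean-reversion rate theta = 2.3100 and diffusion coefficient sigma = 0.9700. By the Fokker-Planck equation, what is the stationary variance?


Stationary variance = sigma^2 / (2*theta)
= 0.9700^2 / (2*2.3100)
= 0.9409 / 4.6200
= 0.2037

0.2037


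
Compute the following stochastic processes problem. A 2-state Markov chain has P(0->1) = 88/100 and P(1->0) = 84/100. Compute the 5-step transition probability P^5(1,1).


Computing P^5 by matrix multiplication.
P = [[0.1200, 0.8800], [0.8400, 0.1600]]
After raising P to the power 5:
P^5(1,1) = 0.4171

0.4171


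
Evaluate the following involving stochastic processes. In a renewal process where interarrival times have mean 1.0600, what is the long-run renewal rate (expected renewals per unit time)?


Long-run renewal rate = 1/E(X)
= 1/1.0600
= 0.9434

0.9434


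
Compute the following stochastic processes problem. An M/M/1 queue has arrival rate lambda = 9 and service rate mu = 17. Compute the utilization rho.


rho = lambda/mu
= 9/17
= 0.5294

0.5294


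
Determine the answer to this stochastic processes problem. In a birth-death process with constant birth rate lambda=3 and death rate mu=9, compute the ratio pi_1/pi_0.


For birth-death process, pi_n/pi_0 = (lambda/mu)^n
= (3/9)^1
= 0.3333

0.3333


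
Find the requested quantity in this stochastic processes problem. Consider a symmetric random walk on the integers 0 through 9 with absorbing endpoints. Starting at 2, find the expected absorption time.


For symmetric RW on 0,...,N with absorbing barriers, E(i) = i*(N-i)
E(2) = 2 * 7 = 14

14


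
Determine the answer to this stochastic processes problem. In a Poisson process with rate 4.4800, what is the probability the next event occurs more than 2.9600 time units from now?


P(X > t) = exp(-lambda * t)
= exp(-4.4800 * 2.9600)
= exp(-13.2608) = 1.7414e-06

1.7414e-06


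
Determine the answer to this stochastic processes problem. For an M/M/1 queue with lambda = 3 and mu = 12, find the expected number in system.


rho = 3/12 = 0.2500
L = rho/(1-rho)
= 0.2500/0.7500
= 0.3333

0.3333


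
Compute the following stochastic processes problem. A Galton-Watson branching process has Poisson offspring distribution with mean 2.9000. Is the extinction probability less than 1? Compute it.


Since mu = 2.9000 > 1, extinction prob q < 1.
Solve s = exp(mu*(s-1)) iteratively.
q = 0.0668

0.0668


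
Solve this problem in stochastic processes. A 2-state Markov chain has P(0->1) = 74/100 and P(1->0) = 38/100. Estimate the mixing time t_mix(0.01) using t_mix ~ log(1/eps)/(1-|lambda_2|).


lambda_2 = |1 - p01 - p10| = |1 - 0.7400 - 0.3800| = 0.1200
t_mix ~ log(1/eps)/(1 - |lambda_2|)
= log(100)/(1 - 0.1200) = 4.6052/0.8800
= 5.2331

5.2331


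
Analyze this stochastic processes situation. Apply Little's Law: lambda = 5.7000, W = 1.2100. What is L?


Little's Law: L = lambda * W
= 5.7000 * 1.2100
= 6.8970

6.8970


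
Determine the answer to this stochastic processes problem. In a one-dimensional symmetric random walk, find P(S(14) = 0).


P(S(14) = 0) = C(14,7) / 4^7
= 3432 / 16384
= 0.2095

0.2095


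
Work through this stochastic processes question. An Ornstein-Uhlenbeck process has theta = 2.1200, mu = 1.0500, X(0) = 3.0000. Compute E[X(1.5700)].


E[X(t)] = mu + (X(0) - mu)*exp(-theta*t)
= 1.0500 + (3.0000 - 1.0500)*exp(-2.1200*1.5700)
= 1.0500 + 1.9500 * 0.0359
= 1.1199

1.1199
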